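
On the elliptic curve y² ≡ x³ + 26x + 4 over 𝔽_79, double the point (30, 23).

(55, 48)

tangent at (30, 23): λ = (3·30² + 26)/(2·23) ≡ 40/46. 46⁻¹ ≡ 67 (mod 79), so λ ≡ 40·67 ≡ 73.
  x = λ² - 30 - 30 = 5329 - 60 ≡ 55; y = λ·(30 - 55) - 23 ≡ 48. → (55, 48)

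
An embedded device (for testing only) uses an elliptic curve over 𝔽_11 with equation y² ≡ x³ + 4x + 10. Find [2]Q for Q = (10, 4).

tangent at (10, 4): λ = (3·10² + 4)/(2·4) ≡ 7/8. 8⁻¹ ≡ 7 (mod 11), so λ ≡ 7·7 ≡ 5.
  x = λ² - 10 - 10 = 25 - 20 ≡ 5; y = λ·(10 - 5) - 4 ≡ 10. → (5, 10)

(5, 10)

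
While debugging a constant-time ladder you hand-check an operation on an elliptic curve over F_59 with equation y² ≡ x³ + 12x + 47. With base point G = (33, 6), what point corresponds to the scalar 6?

Double-and-add on 6 = (110)₂. Start with G = (33, 6) for the leading 1-bit.
double: tangent at (33, 6): λ = (3·33² + 12)/(2·6) ≡ 34/12. 12⁻¹ ≡ 5 (mod 59) since 12·5 = 60 ≡ 1, so λ ≡ 34·5 ≡ 52.
  x = λ² - 33 - 33 = 2704 - 66 ≡ 42; y = λ·(33 - 42) - 6 ≡ 57. → (42, 57)
add G: (42, 57) + (33, 6). λ = (6 - 57)/(33 - 42) ≡ 8/50 mod 59. 50⁻¹ ≡ 13 (mod 59) since 50·13 = 650 ≡ 1, so λ ≡ 45.
  x = λ² - 42 - 33 = 2025 - 75 ≡ 3; y = λ·(42 - 3) - 57 ≡ 46. → (3, 46)
double: tangent at (3, 46): λ = (3·3² + 12)/(2·46) ≡ 39/33. 33⁻¹ ≡ 34 (mod 59), so λ ≡ 39·34 ≡ 28.
  x = λ² - 3 - 3 = 784 - 6 ≡ 11; y = λ·(3 - 11) - 46 ≡ 25. → (11, 25)

(11, 25)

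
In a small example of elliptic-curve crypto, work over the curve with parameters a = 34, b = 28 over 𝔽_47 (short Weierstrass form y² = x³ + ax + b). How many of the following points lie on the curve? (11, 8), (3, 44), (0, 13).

(11, 8): 8² ≡ 17, rhs ≡ 41 → off.
(3, 44): 44² ≡ 9, rhs ≡ 16 → off.
(0, 13): 13² ≡ 28, rhs ≡ 28 → on.

1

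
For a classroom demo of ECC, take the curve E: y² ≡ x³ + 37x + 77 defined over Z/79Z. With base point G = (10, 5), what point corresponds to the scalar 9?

Repeated addition: build up to 9G.
2G: tangent at (10, 5): λ = (3·10² + 37)/(2·5) ≡ 21/10. 10⁻¹ ≡ 8 (mod 79) since 10·8 = 80 ≡ 1, so λ ≡ 21·8 ≡ 10.
  x = λ² - 10 - 10 = 100 - 20 ≡ 1; y = λ·(10 - 1) - 5 ≡ 6. → (1, 6)
3G: (1, 6) + (10, 5). λ = (5 - 6)/(10 - 1) ≡ 78/9 mod 79. 9⁻¹ ≡ 44 (mod 79) since 9·44 = 396 ≡ 1, so λ ≡ 35.
  x = λ² - 1 - 10 = 1225 - 11 ≡ 29; y = λ·(1 - 29) - 6 ≡ 41. → (29, 41)
4G: (29, 41) + (10, 5). λ = (5 - 41)/(10 - 29) ≡ 43/60 mod 79. 60⁻¹ ≡ 54 (mod 79) since 60·54 = 3240 ≡ 1, so λ ≡ 31.
  x = λ² - 29 - 10 = 961 - 39 ≡ 53; y = λ·(29 - 53) - 41 ≡ 5. → (53, 5)
5G: (53, 5) + (10, 5). λ = (5 - 5)/(10 - 53) ≡ 0/36 mod 79. 36⁻¹ ≡ 11 (mod 79), so λ ≡ 0.
  x = λ² - 53 - 10 = 0 - 63 ≡ 16; y = λ·(53 - 16) - 5 ≡ 74. → (16, 74)
6G: (16, 74) + (10, 5). λ = (5 - 74)/(10 - 16) ≡ 10/73 mod 79. 73⁻¹ ≡ 13 (mod 79), so λ ≡ 51.
  x = λ² - 16 - 10 = 2601 - 26 ≡ 47; y = λ·(16 - 47) - 74 ≡ 4. → (47, 4)
7G: (47, 4) + (10, 5). λ = (5 - 4)/(10 - 47) ≡ 1/42 mod 79. 42⁻¹ ≡ 32 (mod 79), so λ ≡ 32.
  x = λ² - 47 - 10 = 1024 - 57 ≡ 19; y = λ·(47 - 19) - 4 ≡ 23. → (19, 23)
8G: (19, 23) + (10, 5). λ = (5 - 23)/(10 - 19) ≡ 61/70 mod 79. 70⁻¹ ≡ 35 (mod 79) since 70·35 = 2450 ≡ 1, so λ ≡ 2.
  x = λ² - 19 - 10 = 4 - 29 ≡ 54; y = λ·(19 - 54) - 23 ≡ 65. → (54, 65)
9G: (54, 65) + (10, 5). λ = (5 - 65)/(10 - 54) ≡ 19/35 mod 79. 35⁻¹ ≡ 70 (mod 79), so λ ≡ 66.
  x = λ² - 54 - 10 = 4356 - 64 ≡ 26; y = λ·(54 - 26) - 65 ≡ 45. → (26, 45)

(26, 45)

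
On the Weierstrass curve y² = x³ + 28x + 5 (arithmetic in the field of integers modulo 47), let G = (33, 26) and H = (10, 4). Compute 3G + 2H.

First 3G:
Repeated addition: build up to 3G.
2G: tangent at (33, 26): λ = (3·33² + 28)/(2·26) ≡ 5/5. 5⁻¹ ≡ 19 (mod 47), so λ ≡ 5·19 ≡ 1.
  x = λ² - 33 - 33 = 1 - 66 ≡ 29; y = λ·(33 - 29) - 26 ≡ 25. → (29, 25)
3G: (29, 25) + (33, 26). λ = (26 - 25)/(33 - 29) ≡ 1/4 mod 47. 4⁻¹ ≡ 12 (mod 47) since 4·12 = 48 ≡ 1, so λ ≡ 12.
  x = λ² - 29 - 33 = 144 - 62 ≡ 35; y = λ·(29 - 35) - 25 ≡ 44. → (35, 44)
3G = (35, 44).
Next 2H:
Repeated addition: build up to 2H.
2H: tangent at (10, 4): λ = (3·10² + 28)/(2·4) ≡ 46/8. 8⁻¹ ≡ 6 (mod 47) since 8·6 = 48 ≡ 1, so λ ≡ 46·6 ≡ 41.
  x = λ² - 10 - 10 = 1681 - 20 ≡ 16; y = λ·(10 - 16) - 4 ≡ 32. → (16, 32)
2H = (16, 32).
Finally 3G + 2H:
(35, 44) + (16, 32). λ = (32 - 44)/(16 - 35) ≡ 35/28 mod 47. 28⁻¹ ≡ 42 (mod 47) since 28·42 = 1176 ≡ 1, so λ ≡ 13.
  x = λ² - 35 - 16 = 169 - 51 ≡ 24; y = λ·(35 - 24) - 44 ≡ 5. → (24, 5)

(24, 5)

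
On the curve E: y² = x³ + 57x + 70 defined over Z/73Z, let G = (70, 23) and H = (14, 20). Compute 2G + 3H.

(20, 31)

First 2G:
Repeated addition: build up to 2G.
2G: tangent at (70, 23): λ = (3·70² + 57)/(2·23) ≡ 11/46. 46⁻¹ ≡ 27 (mod 73), so λ ≡ 11·27 ≡ 5.
  x = λ² - 70 - 70 = 25 - 140 ≡ 31; y = λ·(70 - 31) - 23 ≡ 26. → (31, 26)
2G = (31, 26).
Next 3H:
Repeated addition: build up to 3H.
2H: tangent at (14, 20): λ = (3·14² + 57)/(2·20) ≡ 61/40. 40⁻¹ ≡ 42 (mod 73), so λ ≡ 61·42 ≡ 7.
  x = λ² - 14 - 14 = 49 - 28 ≡ 21; y = λ·(14 - 21) - 20 ≡ 4. → (21, 4)
3H: (21, 4) + (14, 20). λ = (20 - 4)/(14 - 21) ≡ 16/66 mod 73. 66⁻¹ ≡ 52 (mod 73) since 66·52 = 3432 ≡ 1, so λ ≡ 29.
  x = λ² - 21 - 14 = 841 - 35 ≡ 3; y = λ·(21 - 3) - 4 ≡ 7. → (3, 7)
3H = (3, 7).
Finally 2G + 3H:
(31, 26) + (3, 7). λ = (7 - 26)/(3 - 31) ≡ 54/45 mod 73. 45⁻¹ ≡ 13 (mod 73), so λ ≡ 45.
  x = λ² - 31 - 3 = 2025 - 34 ≡ 20; y = λ·(31 - 20) - 26 ≡ 31. → (20, 31)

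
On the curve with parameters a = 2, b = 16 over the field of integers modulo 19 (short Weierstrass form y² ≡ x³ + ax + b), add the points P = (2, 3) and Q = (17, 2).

(2, 3) + (17, 2). λ = (2 - 3)/(17 - 2) ≡ 18/15 mod 19. 15⁻¹ ≡ 14 (mod 19), so λ ≡ 5.
  x = λ² - 2 - 17 = 25 - 19 ≡ 6; y = λ·(2 - 6) - 3 ≡ 15. → (6, 15)

(6, 15)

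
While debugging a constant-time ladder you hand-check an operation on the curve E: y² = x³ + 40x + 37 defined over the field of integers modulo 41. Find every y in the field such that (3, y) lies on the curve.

x³ + 40x + 37 = 184 ≡ 20 (mod 41).
Square roots of 20 mod 41: 15 and 26 (since 15² = 225 ≡ 20).

15, 26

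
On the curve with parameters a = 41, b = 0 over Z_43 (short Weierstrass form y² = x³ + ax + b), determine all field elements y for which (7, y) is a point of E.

x³ + 41x + 0 = 630 ≡ 28 (mod 43).
28 is a non-residue mod 43; no y exists.

none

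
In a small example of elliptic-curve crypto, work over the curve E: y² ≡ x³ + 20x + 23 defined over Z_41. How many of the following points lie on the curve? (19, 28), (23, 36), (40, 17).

2

(19, 28): 28² ≡ 5, rhs ≡ 5 → on.
(23, 36): 36² ≡ 25, rhs ≡ 22 → off.
(40, 17): 17² ≡ 2, rhs ≡ 2 → on.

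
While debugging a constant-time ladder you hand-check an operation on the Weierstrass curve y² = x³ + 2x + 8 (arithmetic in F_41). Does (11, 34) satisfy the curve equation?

yes

y² = 34² ≡ 8; x³ + 2x + 8 = 1361 ≡ 8 (mod 41). 8 = 8.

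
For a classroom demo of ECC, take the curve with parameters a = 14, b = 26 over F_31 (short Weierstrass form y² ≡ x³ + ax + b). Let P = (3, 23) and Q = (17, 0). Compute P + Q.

(5, 29)

(3, 23) + (17, 0). λ = (0 - 23)/(17 - 3) ≡ 8/14 mod 31. 14⁻¹ ≡ 20 (mod 31), so λ ≡ 5.
  x = λ² - 3 - 17 = 25 - 20 ≡ 5; y = λ·(3 - 5) - 23 ≡ 29. → (5, 29)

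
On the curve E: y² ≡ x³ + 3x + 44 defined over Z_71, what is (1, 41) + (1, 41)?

(47, 63)

tangent at (1, 41): λ = (3·1² + 3)/(2·41) ≡ 6/11. 11⁻¹ ≡ 13 (mod 71), so λ ≡ 6·13 ≡ 7.
  x = λ² - 1 - 1 = 49 - 2 ≡ 47; y = λ·(1 - 47) - 41 ≡ 63. → (47, 63)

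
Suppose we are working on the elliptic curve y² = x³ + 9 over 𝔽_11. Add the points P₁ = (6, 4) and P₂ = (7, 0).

(3, 6)

(6, 4) + (7, 0). λ = (0 - 4)/(7 - 6) ≡ 7/1 mod 11. 1⁻¹ ≡ 1 (mod 11), so λ ≡ 7.
  x = λ² - 6 - 7 = 49 - 13 ≡ 3; y = λ·(6 - 3) - 4 ≡ 6. → (3, 6)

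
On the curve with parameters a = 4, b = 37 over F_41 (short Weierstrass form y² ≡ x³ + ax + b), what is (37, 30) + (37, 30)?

(39, 12)

tangent at (37, 30): λ = (3·37² + 4)/(2·30) ≡ 11/19. 19⁻¹ ≡ 13 (mod 41), so λ ≡ 11·13 ≡ 20.
  x = λ² - 37 - 37 = 400 - 74 ≡ 39; y = λ·(37 - 39) - 30 ≡ 12. → (39, 12)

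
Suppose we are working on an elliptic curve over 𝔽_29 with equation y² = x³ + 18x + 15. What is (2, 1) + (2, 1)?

tangent at (2, 1): λ = (3·2² + 18)/(2·1) ≡ 1/2. 2⁻¹ ≡ 15 (mod 29), so λ ≡ 1·15 ≡ 15.
  x = λ² - 2 - 2 = 225 - 4 ≡ 18; y = λ·(2 - 18) - 1 ≡ 20. → (18, 20)

(18, 20)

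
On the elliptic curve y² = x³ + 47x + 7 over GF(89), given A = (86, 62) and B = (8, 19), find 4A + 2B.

(52, 83)

First 4A:
Repeated addition: build up to 4A.
2A: tangent at (86, 62): λ = (3·86² + 47)/(2·62) ≡ 74/35. 35⁻¹ ≡ 28 (mod 89), so λ ≡ 74·28 ≡ 25.
  x = λ² - 86 - 86 = 625 - 172 ≡ 8; y = λ·(86 - 8) - 62 ≡ 19. → (8, 19)
3A: (8, 19) + (86, 62). λ = (62 - 19)/(86 - 8) ≡ 43/78 mod 89. 78⁻¹ ≡ 8 (mod 89) since 78·8 = 624 ≡ 1, so λ ≡ 77.
  x = λ² - 8 - 86 = 5929 - 94 ≡ 50; y = λ·(8 - 50) - 19 ≡ 40. → (50, 40)
4A: (50, 40) + (86, 62). λ = (62 - 40)/(86 - 50) ≡ 22/36 mod 89. 36⁻¹ ≡ 47 (mod 89) since 36·47 = 1692 ≡ 1, so λ ≡ 55.
  x = λ² - 50 - 86 = 3025 - 136 ≡ 41; y = λ·(50 - 41) - 40 ≡ 10. → (41, 10)
4A = (41, 10).
Next 2B:
Repeated addition: build up to 2B.
2B: tangent at (8, 19): λ = (3·8² + 47)/(2·19) ≡ 61/38. 38⁻¹ ≡ 82 (mod 89), so λ ≡ 61·82 ≡ 18.
  x = λ² - 8 - 8 = 324 - 16 ≡ 41; y = λ·(8 - 41) - 19 ≡ 10. → (41, 10)
2B = (41, 10).
Finally 4A + 2B:
tangent at (41, 10): λ = (3·41² + 47)/(2·10) ≡ 17/20. 20⁻¹ ≡ 49 (mod 89), so λ ≡ 17·49 ≡ 32.
  x = λ² - 41 - 41 = 1024 - 82 ≡ 52; y = λ·(41 - 52) - 10 ≡ 83. → (52, 83)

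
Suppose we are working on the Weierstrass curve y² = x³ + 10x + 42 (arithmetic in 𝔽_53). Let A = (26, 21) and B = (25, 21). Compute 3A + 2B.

First 3A:
Repeated addition: build up to 3A.
2A: tangent at (26, 21): λ = (3·26² + 10)/(2·21) ≡ 24/42. 42⁻¹ ≡ 24 (mod 53), so λ ≡ 24·24 ≡ 46.
  x = λ² - 26 - 26 = 2116 - 52 ≡ 50; y = λ·(26 - 50) - 21 ≡ 41. → (50, 41)
3A: (50, 41) + (26, 21). λ = (21 - 41)/(26 - 50) ≡ 33/29 mod 53. 29⁻¹ ≡ 11 (mod 53) since 29·11 = 319 ≡ 1, so λ ≡ 45.
  x = λ² - 50 - 26 = 2025 - 76 ≡ 41; y = λ·(50 - 41) - 41 ≡ 46. → (41, 46)
3A = (41, 46).
Next 2B:
Repeated addition: build up to 2B.
2B: tangent at (25, 21): λ = (3·25² + 10)/(2·21) ≡ 30/42. 42⁻¹ ≡ 24 (mod 53), so λ ≡ 30·24 ≡ 31.
  x = λ² - 25 - 25 = 961 - 50 ≡ 10; y = λ·(25 - 10) - 21 ≡ 20. → (10, 20)
2B = (10, 20).
Finally 3A + 2B:
(41, 46) + (10, 20). λ = (20 - 46)/(10 - 41) ≡ 27/22 mod 53. 22⁻¹ ≡ 41 (mod 53), so λ ≡ 47.
  x = λ² - 41 - 10 = 2209 - 51 ≡ 38; y = λ·(41 - 38) - 46 ≡ 42. → (38, 42)

(38, 42)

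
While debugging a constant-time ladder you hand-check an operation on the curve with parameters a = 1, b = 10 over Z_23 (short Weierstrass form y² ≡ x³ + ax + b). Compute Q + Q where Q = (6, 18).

tangent at (6, 18): λ = (3·6² + 1)/(2·18) ≡ 17/13. 13⁻¹ ≡ 16 (mod 23), so λ ≡ 17·16 ≡ 19.
  x = λ² - 6 - 6 = 361 - 12 ≡ 4; y = λ·(6 - 4) - 18 ≡ 20. → (4, 20)

(4, 20)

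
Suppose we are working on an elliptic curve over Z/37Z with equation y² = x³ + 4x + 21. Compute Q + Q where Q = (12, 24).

(12, 13)

tangent at (12, 24): λ = (3·12² + 4)/(2·24) ≡ 29/11. 11⁻¹ ≡ 27 (mod 37) since 11·27 = 297 ≡ 1, so λ ≡ 29·27 ≡ 6.
  x = λ² - 12 - 12 = 36 - 24 ≡ 12; y = λ·(12 - 12) - 24 ≡ 13. → (12, 13)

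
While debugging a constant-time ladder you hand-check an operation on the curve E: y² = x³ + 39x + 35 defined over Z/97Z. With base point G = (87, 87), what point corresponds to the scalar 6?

Double-and-add on 6 = (110)₂. Start with G = (87, 87) for the leading 1-bit.
double: tangent at (87, 87): λ = (3·87² + 39)/(2·87) ≡ 48/77. 77⁻¹ ≡ 63 (mod 97), so λ ≡ 48·63 ≡ 17.
  x = λ² - 87 - 87 = 289 - 174 ≡ 18; y = λ·(87 - 18) - 87 ≡ 19. → (18, 19)
add G: (18, 19) + (87, 87). λ = (87 - 19)/(87 - 18) ≡ 68/69 mod 97. 69⁻¹ ≡ 45 (mod 97) since 69·45 = 3105 ≡ 1, so λ ≡ 53.
  x = λ² - 18 - 87 = 2809 - 105 ≡ 85; y = λ·(18 - 85) - 19 ≡ 19. → (85, 19)
double: tangent at (85, 19): λ = (3·85² + 39)/(2·19) ≡ 83/38. 38⁻¹ ≡ 23 (mod 97) since 38·23 = 874 ≡ 1, so λ ≡ 83·23 ≡ 66.
  x = λ² - 85 - 85 = 4356 - 170 ≡ 15; y = λ·(85 - 15) - 19 ≡ 42. → (15, 42)

(15, 42)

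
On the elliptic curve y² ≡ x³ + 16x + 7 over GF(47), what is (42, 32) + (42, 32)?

(18, 8)

tangent at (42, 32): λ = (3·42² + 16)/(2·32) ≡ 44/17. 17⁻¹ ≡ 36 (mod 47), so λ ≡ 44·36 ≡ 33.
  x = λ² - 42 - 42 = 1089 - 84 ≡ 18; y = λ·(42 - 18) - 32 ≡ 8. → (18, 8)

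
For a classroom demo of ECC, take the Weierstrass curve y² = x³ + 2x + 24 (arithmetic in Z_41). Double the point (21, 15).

(17, 25)

tangent at (21, 15): λ = (3·21² + 2)/(2·15) ≡ 13/30. 30⁻¹ ≡ 26 (mod 41) since 30·26 = 780 ≡ 1, so λ ≡ 13·26 ≡ 10.
  x = λ² - 21 - 21 = 100 - 42 ≡ 17; y = λ·(21 - 17) - 15 ≡ 25. → (17, 25)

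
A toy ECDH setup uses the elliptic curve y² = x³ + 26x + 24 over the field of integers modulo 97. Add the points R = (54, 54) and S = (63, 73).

(54, 54) + (63, 73). λ = (73 - 54)/(63 - 54) ≡ 19/9 mod 97. 9⁻¹ ≡ 54 (mod 97) since 9·54 = 486 ≡ 1, so λ ≡ 56.
  x = λ² - 54 - 63 = 3136 - 117 ≡ 12; y = λ·(54 - 12) - 54 ≡ 67. → (12, 67)

(12, 67)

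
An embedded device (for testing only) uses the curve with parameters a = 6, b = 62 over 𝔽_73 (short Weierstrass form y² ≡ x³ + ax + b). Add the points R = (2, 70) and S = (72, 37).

(2, 70) + (72, 37). λ = (37 - 70)/(72 - 2) ≡ 40/70 mod 73. 70⁻¹ ≡ 24 (mod 73) since 70·24 = 1680 ≡ 1, so λ ≡ 11.
  x = λ² - 2 - 72 = 121 - 74 ≡ 47; y = λ·(2 - 47) - 70 ≡ 19. → (47, 19)

(47, 19)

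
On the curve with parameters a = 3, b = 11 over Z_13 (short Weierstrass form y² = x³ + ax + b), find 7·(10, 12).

Write G = (10, 12).
Repeated addition: build up to 7G.
2G: tangent at (10, 12): λ = (3·10² + 3)/(2·12) ≡ 4/11. 11⁻¹ ≡ 6 (mod 13), so λ ≡ 4·6 ≡ 11.
  x = λ² - 10 - 10 = 121 - 20 ≡ 10; y = λ·(10 - 10) - 12 ≡ 1. → (10, 1)
3G: (10, 1) + (10, 12): same x and y₁ ≡ -y₂, so the sum is the point at infinity.
4G: the point at infinity + (10, 12) = (10, 12) (identity).
5G: tangent at (10, 12): λ = (3·10² + 3)/(2·12) ≡ 4/11. 11⁻¹ ≡ 6 (mod 13) since 11·6 = 66 ≡ 1, so λ ≡ 4·6 ≡ 11.
  x = λ² - 10 - 10 = 121 - 20 ≡ 10; y = λ·(10 - 10) - 12 ≡ 1. → (10, 1)
6G: (10, 1) + (10, 12): same x and y₁ ≡ -y₂, so the sum is the point at infinity.
7G: the point at infinity + (10, 12) = (10, 12) (identity).

(10, 12)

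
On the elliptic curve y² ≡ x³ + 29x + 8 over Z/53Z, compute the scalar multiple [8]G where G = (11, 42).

Repeated addition: build up to 8G.
2G: tangent at (11, 42): λ = (3·11² + 29)/(2·42) ≡ 21/31. 31⁻¹ ≡ 12 (mod 53) since 31·12 = 372 ≡ 1, so λ ≡ 21·12 ≡ 40.
  x = λ² - 11 - 11 = 1600 - 22 ≡ 41; y = λ·(11 - 41) - 42 ≡ 30. → (41, 30)
3G: (41, 30) + (11, 42). λ = (42 - 30)/(11 - 41) ≡ 12/23 mod 53. 23⁻¹ ≡ 30 (mod 53) since 23·30 = 690 ≡ 1, so λ ≡ 42.
  x = λ² - 41 - 11 = 1764 - 52 ≡ 16; y = λ·(41 - 16) - 30 ≡ 13. → (16, 13)
4G: (16, 13) + (11, 42). λ = (42 - 13)/(11 - 16) ≡ 29/48 mod 53. 48⁻¹ ≡ 21 (mod 53), so λ ≡ 26.
  x = λ² - 16 - 11 = 676 - 27 ≡ 13; y = λ·(16 - 13) - 13 ≡ 12. → (13, 12)
5G: (13, 12) + (11, 42). λ = (42 - 12)/(11 - 13) ≡ 30/51 mod 53. 51⁻¹ ≡ 26 (mod 53) since 51·26 = 1326 ≡ 1, so λ ≡ 38.
  x = λ² - 13 - 11 = 1444 - 24 ≡ 42; y = λ·(13 - 42) - 12 ≡ 52. → (42, 52)
6G: (42, 52) + (11, 42). λ = (42 - 52)/(11 - 42) ≡ 43/22 mod 53. 22⁻¹ ≡ 41 (mod 53) since 22·41 = 902 ≡ 1, so λ ≡ 14.
  x = λ² - 42 - 11 = 196 - 53 ≡ 37; y = λ·(42 - 37) - 52 ≡ 18. → (37, 18)
7G: (37, 18) + (11, 42). λ = (42 - 18)/(11 - 37) ≡ 24/27 mod 53. 27⁻¹ ≡ 2 (mod 53), so λ ≡ 48.
  x = λ² - 37 - 11 = 2304 - 48 ≡ 30; y = λ·(37 - 30) - 18 ≡ 0. → (30, 0)
8G: (30, 0) + (11, 42). λ = (42 - 0)/(11 - 30) ≡ 42/34 mod 53. 34⁻¹ ≡ 39 (mod 53) since 34·39 = 1326 ≡ 1, so λ ≡ 48.
  x = λ² - 30 - 11 = 2304 - 41 ≡ 37; y = λ·(30 - 37) - 0 ≡ 35. → (37, 35)

(37, 35)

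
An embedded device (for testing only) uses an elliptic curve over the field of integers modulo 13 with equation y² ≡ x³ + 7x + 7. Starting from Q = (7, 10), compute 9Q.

Repeated addition: build up to 9Q.
2Q: tangent at (7, 10): λ = (3·7² + 7)/(2·10) ≡ 11/7. 7⁻¹ ≡ 2 (mod 13) since 7·2 = 14 ≡ 1, so λ ≡ 11·2 ≡ 9.
  x = λ² - 7 - 7 = 81 - 14 ≡ 2; y = λ·(7 - 2) - 10 ≡ 9. → (2, 9)
3Q: (2, 9) + (7, 10). λ = (10 - 9)/(7 - 2) ≡ 1/5 mod 13. 5⁻¹ ≡ 8 (mod 13) since 5·8 = 40 ≡ 1, so λ ≡ 8.
  x = λ² - 2 - 7 = 64 - 9 ≡ 3; y = λ·(2 - 3) - 9 ≡ 9. → (3, 9)
4Q: (3, 9) + (7, 10). λ = (10 - 9)/(7 - 3) ≡ 1/4 mod 13. 4⁻¹ ≡ 10 (mod 13) since 4·10 = 40 ≡ 1, so λ ≡ 10.
  x = λ² - 3 - 7 = 100 - 10 ≡ 12; y = λ·(3 - 12) - 9 ≡ 5. → (12, 5)
5Q: (12, 5) + (7, 10). λ = (10 - 5)/(7 - 12) ≡ 5/8 mod 13. 8⁻¹ ≡ 5 (mod 13), so λ ≡ 12.
  x = λ² - 12 - 7 = 144 - 19 ≡ 8; y = λ·(12 - 8) - 5 ≡ 4. → (8, 4)
6Q: (8, 4) + (7, 10). λ = (10 - 4)/(7 - 8) ≡ 6/12 mod 13. 12⁻¹ ≡ 12 (mod 13), so λ ≡ 7.
  x = λ² - 8 - 7 = 49 - 15 ≡ 8; y = λ·(8 - 8) - 4 ≡ 9. → (8, 9)
7Q: (8, 9) + (7, 10). λ = (10 - 9)/(7 - 8) ≡ 1/12 mod 13. 12⁻¹ ≡ 12 (mod 13) since 12·12 = 144 ≡ 1, so λ ≡ 12.
  x = λ² - 8 - 7 = 144 - 15 ≡ 12; y = λ·(8 - 12) - 9 ≡ 8. → (12, 8)
8Q: (12, 8) + (7, 10). λ = (10 - 8)/(7 - 12) ≡ 2/8 mod 13. 8⁻¹ ≡ 5 (mod 13) since 8·5 = 40 ≡ 1, so λ ≡ 10.
  x = λ² - 12 - 7 = 100 - 19 ≡ 3; y = λ·(12 - 3) - 8 ≡ 4. → (3, 4)
9Q: (3, 4) + (7, 10). λ = (10 - 4)/(7 - 3) ≡ 6/4 mod 13. 4⁻¹ ≡ 10 (mod 13) since 4·10 = 40 ≡ 1, so λ ≡ 8.
  x = λ² - 3 - 7 = 64 - 10 ≡ 2; y = λ·(3 - 2) - 4 ≡ 4. → (2, 4)

(2, 4)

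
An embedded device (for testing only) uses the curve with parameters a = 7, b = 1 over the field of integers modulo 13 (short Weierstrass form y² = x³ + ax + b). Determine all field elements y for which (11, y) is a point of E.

none

x³ + 7x + 1 = 1409 ≡ 5 (mod 13).
5 is a non-residue mod 13; no y exists.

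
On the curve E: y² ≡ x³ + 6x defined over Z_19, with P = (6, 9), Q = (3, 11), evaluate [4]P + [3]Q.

First 4P:
Double-and-add on 4 = (100)₂. Start with P = (6, 9) for the leading 1-bit.
double: tangent at (6, 9): λ = (3·6² + 6)/(2·9) ≡ 0/18. 18⁻¹ ≡ 18 (mod 19) since 18·18 = 324 ≡ 1, so λ ≡ 0·18 ≡ 0.
  x = λ² - 6 - 6 = 0 - 12 ≡ 7; y = λ·(6 - 7) - 9 ≡ 10. → (7, 10)
double: tangent at (7, 10): λ = (3·7² + 6)/(2·10) ≡ 1/1. 1⁻¹ ≡ 1 (mod 19) since 1·1 = 1 ≡ 1, so λ ≡ 1·1 ≡ 1.
  x = λ² - 7 - 7 = 1 - 14 ≡ 6; y = λ·(7 - 6) - 10 ≡ 10. → (6, 10)
4P = (6, 10).
Next 3Q:
Repeated addition: build up to 3Q.
2Q: tangent at (3, 11): λ = (3·3² + 6)/(2·11) ≡ 14/3. 3⁻¹ ≡ 13 (mod 19) since 3·13 = 39 ≡ 1, so λ ≡ 14·13 ≡ 11.
  x = λ² - 3 - 3 = 121 - 6 ≡ 1; y = λ·(3 - 1) - 11 ≡ 11. → (1, 11)
3Q: (1, 11) + (3, 11). λ = (11 - 11)/(3 - 1) ≡ 0/2 mod 19. 2⁻¹ ≡ 10 (mod 19), so λ ≡ 0.
  x = λ² - 1 - 3 = 0 - 4 ≡ 15; y = λ·(1 - 15) - 11 ≡ 8. → (15, 8)
3Q = (15, 8).
Finally 4P + 3Q:
(6, 10) + (15, 8). λ = (8 - 10)/(15 - 6) ≡ 17/9 mod 19. 9⁻¹ ≡ 17 (mod 19) since 9·17 = 153 ≡ 1, so λ ≡ 4.
  x = λ² - 6 - 15 = 16 - 21 ≡ 14; y = λ·(6 - 14) - 10 ≡ 15. → (14, 15)

(14, 15)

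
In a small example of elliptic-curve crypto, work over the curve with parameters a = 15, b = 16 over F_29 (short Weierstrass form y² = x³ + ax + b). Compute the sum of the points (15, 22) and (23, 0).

(15, 22) + (23, 0). λ = (0 - 22)/(23 - 15) ≡ 7/8 mod 29. 8⁻¹ ≡ 11 (mod 29), so λ ≡ 19.
  x = λ² - 15 - 23 = 361 - 38 ≡ 4; y = λ·(15 - 4) - 22 ≡ 13. → (4, 13)

(4, 13)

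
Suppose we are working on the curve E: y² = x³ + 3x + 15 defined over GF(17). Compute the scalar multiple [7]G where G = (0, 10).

(10, 5)

Repeated addition: build up to 7G.
2G: tangent at (0, 10): λ = (3·0² + 3)/(2·10) ≡ 3/3. 3⁻¹ ≡ 6 (mod 17), so λ ≡ 3·6 ≡ 1.
  x = λ² - 0 - 0 = 1 - 0 ≡ 1; y = λ·(0 - 1) - 10 ≡ 6. → (1, 6)
3G: (1, 6) + (0, 10). λ = (10 - 6)/(0 - 1) ≡ 4/16 mod 17. 16⁻¹ ≡ 16 (mod 17) since 16·16 = 256 ≡ 1, so λ ≡ 13.
  x = λ² - 1 - 0 = 169 - 1 ≡ 15; y = λ·(1 - 15) - 6 ≡ 16. → (15, 16)
4G: (15, 16) + (0, 10). λ = (10 - 16)/(0 - 15) ≡ 11/2 mod 17. 2⁻¹ ≡ 9 (mod 17), so λ ≡ 14.
  x = λ² - 15 - 0 = 196 - 15 ≡ 11; y = λ·(15 - 11) - 16 ≡ 6. → (11, 6)
5G: (11, 6) + (0, 10). λ = (10 - 6)/(0 - 11) ≡ 4/6 mod 17. 6⁻¹ ≡ 3 (mod 17) since 6·3 = 18 ≡ 1, so λ ≡ 12.
  x = λ² - 11 - 0 = 144 - 11 ≡ 14; y = λ·(11 - 14) - 6 ≡ 9. → (14, 9)
6G: (14, 9) + (0, 10). λ = (10 - 9)/(0 - 14) ≡ 1/3 mod 17. 3⁻¹ ≡ 6 (mod 17), so λ ≡ 6.
  x = λ² - 14 - 0 = 36 - 14 ≡ 5; y = λ·(14 - 5) - 9 ≡ 11. → (5, 11)
7G: (5, 11) + (0, 10). λ = (10 - 11)/(0 - 5) ≡ 16/12 mod 17. 12⁻¹ ≡ 10 (mod 17), so λ ≡ 7.
  x = λ² - 5 - 0 = 49 - 5 ≡ 10; y = λ·(5 - 10) - 11 ≡ 5. → (10, 5)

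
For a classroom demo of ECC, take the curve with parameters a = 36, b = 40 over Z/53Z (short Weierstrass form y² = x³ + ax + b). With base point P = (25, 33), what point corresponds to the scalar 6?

(41, 0)

Repeated addition: build up to 6P.
2P: tangent at (25, 33): λ = (3·25² + 36)/(2·33) ≡ 3/13. 13⁻¹ ≡ 49 (mod 53) since 13·49 = 637 ≡ 1, so λ ≡ 3·49 ≡ 41.
  x = λ² - 25 - 25 = 1681 - 50 ≡ 41; y = λ·(25 - 41) - 33 ≡ 0. → (41, 0)
3P: (41, 0) + (25, 33). λ = (33 - 0)/(25 - 41) ≡ 33/37 mod 53. 37⁻¹ ≡ 43 (mod 53) since 37·43 = 1591 ≡ 1, so λ ≡ 41.
  x = λ² - 41 - 25 = 1681 - 66 ≡ 25; y = λ·(41 - 25) - 0 ≡ 20. → (25, 20)
4P: (25, 20) + (25, 33): same x and y₁ ≡ -y₂, so the sum is O.
5P: O + (25, 33) = (25, 33) (identity).
6P: tangent at (25, 33): λ = (3·25² + 36)/(2·33) ≡ 3/13. 13⁻¹ ≡ 49 (mod 53), so λ ≡ 3·49 ≡ 41.
  x = λ² - 25 - 25 = 1681 - 50 ≡ 41; y = λ·(25 - 41) - 33 ≡ 0. → (41, 0)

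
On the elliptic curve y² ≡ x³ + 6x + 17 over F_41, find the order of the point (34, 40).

2P: tangent at (34, 40): λ = (3·34² + 6)/(2·40) ≡ 30/39. 39⁻¹ ≡ 20 (mod 41) since 39·20 = 780 ≡ 1, so λ ≡ 30·20 ≡ 26.
  x = λ² - 34 - 34 = 676 - 68 ≡ 34; y = λ·(34 - 34) - 40 ≡ 1. → (34, 1)
3P: (34, 1) + (34, 40): same x and y₁ ≡ -y₂, so the sum is ∞.
3P = ∞, so the order is 3.

3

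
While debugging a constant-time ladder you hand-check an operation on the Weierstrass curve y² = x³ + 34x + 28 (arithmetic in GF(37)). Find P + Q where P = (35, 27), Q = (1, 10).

(35, 27) + (1, 10). λ = (10 - 27)/(1 - 35) ≡ 20/3 mod 37. 3⁻¹ ≡ 25 (mod 37), so λ ≡ 19.
  x = λ² - 35 - 1 = 361 - 36 ≡ 29; y = λ·(35 - 29) - 27 ≡ 13. → (29, 13)

(29, 13)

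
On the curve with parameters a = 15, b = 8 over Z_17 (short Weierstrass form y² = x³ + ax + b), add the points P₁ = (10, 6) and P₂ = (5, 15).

(10, 6) + (5, 15). λ = (15 - 6)/(5 - 10) ≡ 9/12 mod 17. 12⁻¹ ≡ 10 (mod 17), so λ ≡ 5.
  x = λ² - 10 - 5 = 25 - 15 ≡ 10; y = λ·(10 - 10) - 6 ≡ 11. → (10, 11)

(10, 11)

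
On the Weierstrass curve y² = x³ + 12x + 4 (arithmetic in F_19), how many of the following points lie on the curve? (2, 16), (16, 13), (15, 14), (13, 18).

3

(2, 16): 16² ≡ 9, rhs ≡ 17 → off.
(16, 13): 13² ≡ 17, rhs ≡ 17 → on.
(15, 14): 14² ≡ 6, rhs ≡ 6 → on.
(13, 18): 18² ≡ 1, rhs ≡ 1 → on.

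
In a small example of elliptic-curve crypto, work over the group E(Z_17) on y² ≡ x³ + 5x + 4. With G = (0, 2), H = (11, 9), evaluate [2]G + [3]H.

First 2G:
Repeated addition: build up to 2G.
2G: tangent at (0, 2): λ = (3·0² + 5)/(2·2) ≡ 5/4. 4⁻¹ ≡ 13 (mod 17) since 4·13 = 52 ≡ 1, so λ ≡ 5·13 ≡ 14.
  x = λ² - 0 - 0 = 196 - 0 ≡ 9; y = λ·(0 - 9) - 2 ≡ 8. → (9, 8)
2G = (9, 8).
Next 3H:
Repeated addition: build up to 3H.
2H: tangent at (11, 9): λ = (3·11² + 5)/(2·9) ≡ 11/1. 1⁻¹ ≡ 1 (mod 17), so λ ≡ 11·1 ≡ 11.
  x = λ² - 11 - 11 = 121 - 22 ≡ 14; y = λ·(11 - 14) - 9 ≡ 9. → (14, 9)
3H: (14, 9) + (11, 9). λ = (9 - 9)/(11 - 14) ≡ 0/14 mod 17. 14⁻¹ ≡ 11 (mod 17) since 14·11 = 154 ≡ 1, so λ ≡ 0.
  x = λ² - 14 - 11 = 0 - 25 ≡ 9; y = λ·(14 - 9) - 9 ≡ 8. → (9, 8)
3H = (9, 8).
Finally 2G + 3H:
tangent at (9, 8): λ = (3·9² + 5)/(2·8) ≡ 10/16. 16⁻¹ ≡ 16 (mod 17), so λ ≡ 10·16 ≡ 7.
  x = λ² - 9 - 9 = 49 - 18 ≡ 14; y = λ·(9 - 14) - 8 ≡ 8. → (14, 8)

(14, 8)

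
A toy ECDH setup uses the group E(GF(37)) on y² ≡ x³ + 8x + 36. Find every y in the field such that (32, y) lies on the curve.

x³ + 8x + 36 = 33060 ≡ 19 (mod 37).
19 is a non-residue mod 37; no y exists.

none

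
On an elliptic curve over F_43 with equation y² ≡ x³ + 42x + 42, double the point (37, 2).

tangent at (37, 2): λ = (3·37² + 42)/(2·2) ≡ 21/4. 4⁻¹ ≡ 11 (mod 43) since 4·11 = 44 ≡ 1, so λ ≡ 21·11 ≡ 16.
  x = λ² - 37 - 37 = 256 - 74 ≡ 10; y = λ·(37 - 10) - 2 ≡ 0. → (10, 0)

(10, 0)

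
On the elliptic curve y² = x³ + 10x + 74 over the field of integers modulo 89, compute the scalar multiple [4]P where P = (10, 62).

(22, 66)

Double-and-add on 4 = (100)₂. Start with P = (10, 62) for the leading 1-bit.
double: tangent at (10, 62): λ = (3·10² + 10)/(2·62) ≡ 43/35. 35⁻¹ ≡ 28 (mod 89), so λ ≡ 43·28 ≡ 47.
  x = λ² - 10 - 10 = 2209 - 20 ≡ 53; y = λ·(10 - 53) - 62 ≡ 53. → (53, 53)
double: tangent at (53, 53): λ = (3·53² + 10)/(2·53) ≡ 71/17. 17⁻¹ ≡ 21 (mod 89), so λ ≡ 71·21 ≡ 67.
  x = λ² - 53 - 53 = 4489 - 106 ≡ 22; y = λ·(53 - 22) - 53 ≡ 66. → (22, 66)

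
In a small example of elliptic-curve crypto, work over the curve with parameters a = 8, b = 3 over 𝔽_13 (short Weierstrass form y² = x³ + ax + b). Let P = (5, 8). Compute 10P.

(7, 5)

Double-and-add on 10 = (1010)₂. Start with P = (5, 8) for the leading 1-bit.
double: tangent at (5, 8): λ = (3·5² + 8)/(2·8) ≡ 5/3. 3⁻¹ ≡ 9 (mod 13) since 3·9 = 27 ≡ 1, so λ ≡ 5·9 ≡ 6.
  x = λ² - 5 - 5 = 36 - 10 ≡ 0; y = λ·(5 - 0) - 8 ≡ 9. → (0, 9)
double: tangent at (0, 9): λ = (3·0² + 8)/(2·9) ≡ 8/5. 5⁻¹ ≡ 8 (mod 13), so λ ≡ 8·8 ≡ 12.
  x = λ² - 0 - 0 = 144 - 0 ≡ 1; y = λ·(0 - 1) - 9 ≡ 5. → (1, 5)
add P: (1, 5) + (5, 8). λ = (8 - 5)/(5 - 1) ≡ 3/4 mod 13. 4⁻¹ ≡ 10 (mod 13) since 4·10 = 40 ≡ 1, so λ ≡ 4.
  x = λ² - 1 - 5 = 16 - 6 ≡ 10; y = λ·(1 - 10) - 5 ≡ 11. → (10, 11)
double: tangent at (10, 11): λ = (3·10² + 8)/(2·11) ≡ 9/9. 9⁻¹ ≡ 3 (mod 13), so λ ≡ 9·3 ≡ 1.
  x = λ² - 10 - 10 = 1 - 20 ≡ 7; y = λ·(10 - 7) - 11 ≡ 5. → (7, 5)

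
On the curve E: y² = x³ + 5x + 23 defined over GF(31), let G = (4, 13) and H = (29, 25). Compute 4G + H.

(14, 27)

First 4G:
Double-and-add on 4 = (100)₂. Start with G = (4, 13) for the leading 1-bit.
double: tangent at (4, 13): λ = (3·4² + 5)/(2·13) ≡ 22/26. 26⁻¹ ≡ 6 (mod 31), so λ ≡ 22·6 ≡ 8.
  x = λ² - 4 - 4 = 64 - 8 ≡ 25; y = λ·(4 - 25) - 13 ≡ 5. → (25, 5)
double: tangent at (25, 5): λ = (3·25² + 5)/(2·5) ≡ 20/10. 10⁻¹ ≡ 28 (mod 31) since 10·28 = 280 ≡ 1, so λ ≡ 20·28 ≡ 2.
  x = λ² - 25 - 25 = 4 - 50 ≡ 16; y = λ·(25 - 16) - 5 ≡ 13. → (16, 13)
4G = (16, 13).
Finally 4G + H:
(16, 13) + (29, 25). λ = (25 - 13)/(29 - 16) ≡ 12/13 mod 31. 13⁻¹ ≡ 12 (mod 31) since 13·12 = 156 ≡ 1, so λ ≡ 20.
  x = λ² - 16 - 29 = 400 - 45 ≡ 14; y = λ·(16 - 14) - 13 ≡ 27. → (14, 27)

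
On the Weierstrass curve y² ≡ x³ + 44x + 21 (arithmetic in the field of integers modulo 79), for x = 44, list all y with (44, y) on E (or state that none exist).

x³ + 44x + 21 = 87141 ≡ 4 (mod 79).
Square roots of 4 mod 79: 2 and 77 (since 2² = 4 ≡ 4).

2, 77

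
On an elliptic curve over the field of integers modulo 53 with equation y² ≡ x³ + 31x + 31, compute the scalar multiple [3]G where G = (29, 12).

(12, 8)

Repeated addition: build up to 3G.
2G: tangent at (29, 12): λ = (3·29² + 31)/(2·12) ≡ 10/24. 24⁻¹ ≡ 42 (mod 53) since 24·42 = 1008 ≡ 1, so λ ≡ 10·42 ≡ 49.
  x = λ² - 29 - 29 = 2401 - 58 ≡ 11; y = λ·(29 - 11) - 12 ≡ 22. → (11, 22)
3G: (11, 22) + (29, 12). λ = (12 - 22)/(29 - 11) ≡ 43/18 mod 53. 18⁻¹ ≡ 3 (mod 53) since 18·3 = 54 ≡ 1, so λ ≡ 23.
  x = λ² - 11 - 29 = 529 - 40 ≡ 12; y = λ·(11 - 12) - 22 ≡ 8. → (12, 8)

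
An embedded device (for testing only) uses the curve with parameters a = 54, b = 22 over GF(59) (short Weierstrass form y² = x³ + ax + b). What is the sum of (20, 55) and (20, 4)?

The two points share x = 20 and their y-coordinates satisfy 55 + 4 ≡ 0 (mod 59), so they are inverses. Their sum is ∞.

O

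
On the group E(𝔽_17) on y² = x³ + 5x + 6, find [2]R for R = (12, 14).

(14, 7)

tangent at (12, 14): λ = (3·12² + 5)/(2·14) ≡ 12/11. 11⁻¹ ≡ 14 (mod 17) since 11·14 = 154 ≡ 1, so λ ≡ 12·14 ≡ 15.
  x = λ² - 12 - 12 = 225 - 24 ≡ 14; y = λ·(12 - 14) - 14 ≡ 7. → (14, 7)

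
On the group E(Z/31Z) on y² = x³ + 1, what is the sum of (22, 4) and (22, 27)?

O

The two points share x = 22 and their y-coordinates satisfy 4 + 27 ≡ 0 (mod 31), so they are inverses. Their sum is O.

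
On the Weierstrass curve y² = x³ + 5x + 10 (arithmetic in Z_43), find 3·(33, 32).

Write P = (33, 32).
Repeated addition: build up to 3P.
2P: tangent at (33, 32): λ = (3·33² + 5)/(2·32) ≡ 4/21. 21⁻¹ ≡ 41 (mod 43) since 21·41 = 861 ≡ 1, so λ ≡ 4·41 ≡ 35.
  x = λ² - 33 - 33 = 1225 - 66 ≡ 41; y = λ·(33 - 41) - 32 ≡ 32. → (41, 32)
3P: (41, 32) + (33, 32). λ = (32 - 32)/(33 - 41) ≡ 0/35 mod 43. 35⁻¹ ≡ 16 (mod 43), so λ ≡ 0.
  x = λ² - 41 - 33 = 0 - 74 ≡ 12; y = λ·(41 - 12) - 32 ≡ 11. → (12, 11)

(12, 11)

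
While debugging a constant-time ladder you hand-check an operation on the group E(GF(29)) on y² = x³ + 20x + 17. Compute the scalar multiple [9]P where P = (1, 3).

(24, 13)

Repeated addition: build up to 9P.
2P: tangent at (1, 3): λ = (3·1² + 20)/(2·3) ≡ 23/6. 6⁻¹ ≡ 5 (mod 29), so λ ≡ 23·5 ≡ 28.
  x = λ² - 1 - 1 = 784 - 2 ≡ 28; y = λ·(1 - 28) - 3 ≡ 24. → (28, 24)
3P: (28, 24) + (1, 3). λ = (3 - 24)/(1 - 28) ≡ 8/2 mod 29. 2⁻¹ ≡ 15 (mod 29), so λ ≡ 4.
  x = λ² - 28 - 1 = 16 - 29 ≡ 16; y = λ·(28 - 16) - 24 ≡ 24. → (16, 24)
4P: (16, 24) + (1, 3). λ = (3 - 24)/(1 - 16) ≡ 8/14 mod 29. 14⁻¹ ≡ 27 (mod 29), so λ ≡ 13.
  x = λ² - 16 - 1 = 169 - 17 ≡ 7; y = λ·(16 - 7) - 24 ≡ 6. → (7, 6)
5P: (7, 6) + (1, 3). λ = (3 - 6)/(1 - 7) ≡ 26/23 mod 29. 23⁻¹ ≡ 24 (mod 29), so λ ≡ 15.
  x = λ² - 7 - 1 = 225 - 8 ≡ 14; y = λ·(7 - 14) - 6 ≡ 5. → (14, 5)
6P: (14, 5) + (1, 3). λ = (3 - 5)/(1 - 14) ≡ 27/16 mod 29. 16⁻¹ ≡ 20 (mod 29), so λ ≡ 18.
  x = λ² - 14 - 1 = 324 - 15 ≡ 19; y = λ·(14 - 19) - 5 ≡ 21. → (19, 21)
7P: (19, 21) + (1, 3). λ = (3 - 21)/(1 - 19) ≡ 11/11 mod 29. 11⁻¹ ≡ 8 (mod 29), so λ ≡ 1.
  x = λ² - 19 - 1 = 1 - 20 ≡ 10; y = λ·(19 - 10) - 21 ≡ 17. → (10, 17)
8P: (10, 17) + (1, 3). λ = (3 - 17)/(1 - 10) ≡ 15/20 mod 29. 20⁻¹ ≡ 16 (mod 29), so λ ≡ 8.
  x = λ² - 10 - 1 = 64 - 11 ≡ 24; y = λ·(10 - 24) - 17 ≡ 16. → (24, 16)
9P: (24, 16) + (1, 3). λ = (3 - 16)/(1 - 24) ≡ 16/6 mod 29. 6⁻¹ ≡ 5 (mod 29), so λ ≡ 22.
  x = λ² - 24 - 1 = 484 - 25 ≡ 24; y = λ·(24 - 24) - 16 ≡ 13. → (24, 13)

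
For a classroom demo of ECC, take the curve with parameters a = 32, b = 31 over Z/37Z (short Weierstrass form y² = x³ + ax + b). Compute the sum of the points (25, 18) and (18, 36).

(21, 14)

(25, 18) + (18, 36). λ = (36 - 18)/(18 - 25) ≡ 18/30 mod 37. 30⁻¹ ≡ 21 (mod 37), so λ ≡ 8.
  x = λ² - 25 - 18 = 64 - 43 ≡ 21; y = λ·(25 - 21) - 18 ≡ 14. → (21, 14)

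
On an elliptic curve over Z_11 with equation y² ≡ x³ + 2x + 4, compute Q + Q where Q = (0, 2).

(3, 2)

tangent at (0, 2): λ = (3·0² + 2)/(2·2) ≡ 2/4. 4⁻¹ ≡ 3 (mod 11) since 4·3 = 12 ≡ 1, so λ ≡ 2·3 ≡ 6.
  x = λ² - 0 - 0 = 36 - 0 ≡ 3; y = λ·(0 - 3) - 2 ≡ 2. → (3, 2)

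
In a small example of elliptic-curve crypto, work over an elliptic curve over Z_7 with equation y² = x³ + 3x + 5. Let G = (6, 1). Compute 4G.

Repeated addition: build up to 4G.
2G: tangent at (6, 1): λ = (3·6² + 3)/(2·1) ≡ 6/2. 2⁻¹ ≡ 4 (mod 7), so λ ≡ 6·4 ≡ 3.
  x = λ² - 6 - 6 = 9 - 12 ≡ 4; y = λ·(6 - 4) - 1 ≡ 5. → (4, 5)
3G: (4, 5) + (6, 1). λ = (1 - 5)/(6 - 4) ≡ 3/2 mod 7. 2⁻¹ ≡ 4 (mod 7), so λ ≡ 5.
  x = λ² - 4 - 6 = 25 - 10 ≡ 1; y = λ·(4 - 1) - 5 ≡ 3. → (1, 3)
4G: (1, 3) + (6, 1). λ = (1 - 3)/(6 - 1) ≡ 5/5 mod 7. 5⁻¹ ≡ 3 (mod 7), so λ ≡ 1.
  x = λ² - 1 - 6 = 1 - 7 ≡ 1; y = λ·(1 - 1) - 3 ≡ 4. → (1, 4)

(1, 4)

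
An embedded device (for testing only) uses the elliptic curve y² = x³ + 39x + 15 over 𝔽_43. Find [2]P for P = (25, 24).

(33, 1)

tangent at (25, 24): λ = (3·25² + 39)/(2·24) ≡ 22/5. 5⁻¹ ≡ 26 (mod 43), so λ ≡ 22·26 ≡ 13.
  x = λ² - 25 - 25 = 169 - 50 ≡ 33; y = λ·(25 - 33) - 24 ≡ 1. → (33, 1)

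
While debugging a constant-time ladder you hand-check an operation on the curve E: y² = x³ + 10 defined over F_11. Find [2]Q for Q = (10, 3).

(5, 5)

tangent at (10, 3): λ = (3·10² + 0)/(2·3) ≡ 3/6. 6⁻¹ ≡ 2 (mod 11), so λ ≡ 3·2 ≡ 6.
  x = λ² - 10 - 10 = 36 - 20 ≡ 5; y = λ·(10 - 5) - 3 ≡ 5. → (5, 5)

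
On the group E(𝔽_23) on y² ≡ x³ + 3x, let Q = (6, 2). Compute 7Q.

Repeated addition: build up to 7Q.
2Q: tangent at (6, 2): λ = (3·6² + 3)/(2·2) ≡ 19/4. 4⁻¹ ≡ 6 (mod 23) since 4·6 = 24 ≡ 1, so λ ≡ 19·6 ≡ 22.
  x = λ² - 6 - 6 = 484 - 12 ≡ 12; y = λ·(6 - 12) - 2 ≡ 4. → (12, 4)
3Q: (12, 4) + (6, 2). λ = (2 - 4)/(6 - 12) ≡ 21/17 mod 23. 17⁻¹ ≡ 19 (mod 23), so λ ≡ 8.
  x = λ² - 12 - 6 = 64 - 18 ≡ 0; y = λ·(12 - 0) - 4 ≡ 0. → (0, 0)
4Q: (0, 0) + (6, 2). λ = (2 - 0)/(6 - 0) ≡ 2/6 mod 23. 6⁻¹ ≡ 4 (mod 23), so λ ≡ 8.
  x = λ² - 0 - 6 = 64 - 6 ≡ 12; y = λ·(0 - 12) - 0 ≡ 19. → (12, 19)
5Q: (12, 19) + (6, 2). λ = (2 - 19)/(6 - 12) ≡ 6/17 mod 23. 17⁻¹ ≡ 19 (mod 23), so λ ≡ 22.
  x = λ² - 12 - 6 = 484 - 18 ≡ 6; y = λ·(12 - 6) - 19 ≡ 21. → (6, 21)
6Q: (6, 21) + (6, 2): same x and y₁ ≡ -y₂, so the sum is O.
7Q: O + (6, 2) = (6, 2) (identity).

(6, 2)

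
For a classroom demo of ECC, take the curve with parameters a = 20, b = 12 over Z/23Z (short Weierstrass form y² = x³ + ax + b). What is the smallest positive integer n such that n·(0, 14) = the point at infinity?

2P: tangent at (0, 14): λ = (3·0² + 20)/(2·14) ≡ 20/5. 5⁻¹ ≡ 14 (mod 23), so λ ≡ 20·14 ≡ 4.
  x = λ² - 0 - 0 = 16 - 0 ≡ 16; y = λ·(0 - 16) - 14 ≡ 14. → (16, 14)
3P: (16, 14) + (0, 14). λ = (14 - 14)/(0 - 16) ≡ 0/7 mod 23. 7⁻¹ ≡ 10 (mod 23), so λ ≡ 0.
  x = λ² - 16 - 0 = 0 - 16 ≡ 7; y = λ·(16 - 7) - 14 ≡ 9. → (7, 9)
4P: (7, 9) + (0, 14). λ = (14 - 9)/(0 - 7) ≡ 5/16 mod 23. 16⁻¹ ≡ 13 (mod 23), so λ ≡ 19.
  x = λ² - 7 - 0 = 361 - 7 ≡ 9; y = λ·(7 - 9) - 9 ≡ 22. → (9, 22)
5P: (9, 22) + (0, 14). λ = (14 - 22)/(0 - 9) ≡ 15/14 mod 23. 14⁻¹ ≡ 5 (mod 23) since 14·5 = 70 ≡ 1, so λ ≡ 6.
  x = λ² - 9 - 0 = 36 - 9 ≡ 4; y = λ·(9 - 4) - 22 ≡ 8. → (4, 8)
6P: (4, 8) + (0, 14). λ = (14 - 8)/(0 - 4) ≡ 6/19 mod 23. 19⁻¹ ≡ 17 (mod 23) since 19·17 = 323 ≡ 1, so λ ≡ 10.
  x = λ² - 4 - 0 = 100 - 4 ≡ 4; y = λ·(4 - 4) - 8 ≡ 15. → (4, 15)
7P: (4, 15) + (0, 14). λ = (14 - 15)/(0 - 4) ≡ 22/19 mod 23. 19⁻¹ ≡ 17 (mod 23), so λ ≡ 6.
  x = λ² - 4 - 0 = 36 - 4 ≡ 9; y = λ·(4 - 9) - 15 ≡ 1. → (9, 1)
8P: (9, 1) + (0, 14). λ = (14 - 1)/(0 - 9) ≡ 13/14 mod 23. 14⁻¹ ≡ 5 (mod 23), so λ ≡ 19.
  x = λ² - 9 - 0 = 361 - 9 ≡ 7; y = λ·(9 - 7) - 1 ≡ 14. → (7, 14)
9P: (7, 14) + (0, 14). λ = (14 - 14)/(0 - 7) ≡ 0/16 mod 23. 16⁻¹ ≡ 13 (mod 23), so λ ≡ 0.
  x = λ² - 7 - 0 = 0 - 7 ≡ 16; y = λ·(7 - 16) - 14 ≡ 9. → (16, 9)
10P: (16, 9) + (0, 14). λ = (14 - 9)/(0 - 16) ≡ 5/7 mod 23. 7⁻¹ ≡ 10 (mod 23) since 7·10 = 70 ≡ 1, so λ ≡ 4.
  x = λ² - 16 - 0 = 16 - 16 ≡ 0; y = λ·(16 - 0) - 9 ≡ 9. → (0, 9)
11P: (0, 9) + (0, 14): same x and y₁ ≡ -y₂, so the sum is the point at infinity.
11P = the point at infinity, so the order is 11.

11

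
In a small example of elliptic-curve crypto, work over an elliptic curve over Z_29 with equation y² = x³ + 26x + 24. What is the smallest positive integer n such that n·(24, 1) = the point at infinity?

12

2P: tangent at (24, 1): λ = (3·24² + 26)/(2·1) ≡ 14/2. 2⁻¹ ≡ 15 (mod 29) since 2·15 = 30 ≡ 1, so λ ≡ 14·15 ≡ 7.
  x = λ² - 24 - 24 = 49 - 48 ≡ 1; y = λ·(24 - 1) - 1 ≡ 15. → (1, 15)
3P: (1, 15) + (24, 1). λ = (1 - 15)/(24 - 1) ≡ 15/23 mod 29. 23⁻¹ ≡ 24 (mod 29) since 23·24 = 552 ≡ 1, so λ ≡ 12.
  x = λ² - 1 - 24 = 144 - 25 ≡ 3; y = λ·(1 - 3) - 15 ≡ 19. → (3, 19)
4P: (3, 19) + (24, 1). λ = (1 - 19)/(24 - 3) ≡ 11/21 mod 29. 21⁻¹ ≡ 18 (mod 29), so λ ≡ 24.
  x = λ² - 3 - 24 = 576 - 27 ≡ 27; y = λ·(3 - 27) - 19 ≡ 14. → (27, 14)
5P: (27, 14) + (24, 1). λ = (1 - 14)/(24 - 27) ≡ 16/26 mod 29. 26⁻¹ ≡ 19 (mod 29) since 26·19 = 494 ≡ 1, so λ ≡ 14.
  x = λ² - 27 - 24 = 196 - 51 ≡ 0; y = λ·(27 - 0) - 14 ≡ 16. → (0, 16)
6P: (0, 16) + (24, 1). λ = (1 - 16)/(24 - 0) ≡ 14/24 mod 29. 24⁻¹ ≡ 23 (mod 29), so λ ≡ 3.
  x = λ² - 0 - 24 = 9 - 24 ≡ 14; y = λ·(0 - 14) - 16 ≡ 0. → (14, 0)
7P: (14, 0) + (24, 1). λ = (1 - 0)/(24 - 14) ≡ 1/10 mod 29. 10⁻¹ ≡ 3 (mod 29) since 10·3 = 30 ≡ 1, so λ ≡ 3.
  x = λ² - 14 - 24 = 9 - 38 ≡ 0; y = λ·(14 - 0) - 0 ≡ 13. → (0, 13)
8P: (0, 13) + (24, 1). λ = (1 - 13)/(24 - 0) ≡ 17/24 mod 29. 24⁻¹ ≡ 23 (mod 29) since 24·23 = 552 ≡ 1, so λ ≡ 14.
  x = λ² - 0 - 24 = 196 - 24 ≡ 27; y = λ·(0 - 27) - 13 ≡ 15. → (27, 15)
9P: (27, 15) + (24, 1). λ = (1 - 15)/(24 - 27) ≡ 15/26 mod 29. 26⁻¹ ≡ 19 (mod 29), so λ ≡ 24.
  x = λ² - 27 - 24 = 576 - 51 ≡ 3; y = λ·(27 - 3) - 15 ≡ 10. → (3, 10)
10P: (3, 10) + (24, 1). λ = (1 - 10)/(24 - 3) ≡ 20/21 mod 29. 21⁻¹ ≡ 18 (mod 29), so λ ≡ 12.
  x = λ² - 3 - 24 = 144 - 27 ≡ 1; y = λ·(3 - 1) - 10 ≡ 14. → (1, 14)
11P: (1, 14) + (24, 1). λ = (1 - 14)/(24 - 1) ≡ 16/23 mod 29. 23⁻¹ ≡ 24 (mod 29), so λ ≡ 7.
  x = λ² - 1 - 24 = 49 - 25 ≡ 24; y = λ·(1 - 24) - 14 ≡ 28. → (24, 28)
12P: (24, 28) + (24, 1): same x and y₁ ≡ -y₂, so the sum is the point at infinity.
12P = the point at infinity, so the order is 12.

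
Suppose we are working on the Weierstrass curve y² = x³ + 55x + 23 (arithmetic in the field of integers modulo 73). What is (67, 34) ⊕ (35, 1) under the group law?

(67, 34) + (35, 1). λ = (1 - 34)/(35 - 67) ≡ 40/41 mod 73. 41⁻¹ ≡ 57 (mod 73) since 41·57 = 2337 ≡ 1, so λ ≡ 17.
  x = λ² - 67 - 35 = 289 - 102 ≡ 41; y = λ·(67 - 41) - 34 ≡ 43. → (41, 43)

(41, 43)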